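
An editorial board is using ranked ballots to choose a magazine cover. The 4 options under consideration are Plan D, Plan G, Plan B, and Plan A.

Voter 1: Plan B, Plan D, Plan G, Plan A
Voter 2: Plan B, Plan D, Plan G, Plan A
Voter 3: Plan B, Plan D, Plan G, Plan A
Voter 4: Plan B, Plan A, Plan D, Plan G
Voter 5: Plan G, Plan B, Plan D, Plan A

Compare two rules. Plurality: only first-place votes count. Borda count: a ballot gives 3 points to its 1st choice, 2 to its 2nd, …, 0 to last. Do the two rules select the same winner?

Yes

Plurality first-place counts: Plan D 0, Plan G 1, Plan B 4, Plan A 0 → Plan B.
Borda totals: Plan D 8, Plan G 6, Plan B 14, Plan A 2 → Plan B.
The two rules agree on Plan B.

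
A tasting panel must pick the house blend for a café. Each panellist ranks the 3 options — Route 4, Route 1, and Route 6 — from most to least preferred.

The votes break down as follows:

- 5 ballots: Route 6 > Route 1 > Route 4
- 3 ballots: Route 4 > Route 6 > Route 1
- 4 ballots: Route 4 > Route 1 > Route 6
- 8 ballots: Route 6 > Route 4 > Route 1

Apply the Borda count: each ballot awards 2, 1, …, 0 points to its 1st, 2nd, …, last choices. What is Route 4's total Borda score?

22

Borda scores:
  Route 4: 5·0 + 3·2 + 4·2 + 8·1 = 22
  Route 1: 5·1 + 3·0 + 4·1 + 8·0 = 9
  Route 6: 5·2 + 3·1 + 4·0 + 8·2 = 29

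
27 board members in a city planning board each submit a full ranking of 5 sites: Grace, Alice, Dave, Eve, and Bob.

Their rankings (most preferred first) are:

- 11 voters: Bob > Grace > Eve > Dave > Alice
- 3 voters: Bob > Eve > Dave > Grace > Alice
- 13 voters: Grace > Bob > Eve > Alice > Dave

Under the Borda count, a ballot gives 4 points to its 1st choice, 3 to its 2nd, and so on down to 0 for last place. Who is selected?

Borda scores:
  Grace: 11·3 + 3·1 + 13·4 = 88
  Alice: 11·0 + 3·0 + 13·1 = 13
  Dave: 11·1 + 3·2 + 13·0 = 17
  Eve: 11·2 + 3·3 + 13·2 = 57
  Bob: 11·4 + 3·4 + 13·3 = 95
Bob has the highest total.

Bob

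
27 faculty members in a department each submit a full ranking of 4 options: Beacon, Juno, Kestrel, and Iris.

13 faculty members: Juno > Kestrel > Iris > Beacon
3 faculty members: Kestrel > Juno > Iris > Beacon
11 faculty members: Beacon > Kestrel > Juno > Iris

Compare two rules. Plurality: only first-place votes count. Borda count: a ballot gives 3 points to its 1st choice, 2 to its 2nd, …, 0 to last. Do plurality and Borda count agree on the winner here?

Plurality first-place counts: Beacon 11, Juno 13, Kestrel 3, Iris 0 → Juno.
Borda totals: Beacon 33, Juno 56, Kestrel 57, Iris 16 → Kestrel.
The two rules disagree: plurality picks Juno, Borda picks Kestrel.

No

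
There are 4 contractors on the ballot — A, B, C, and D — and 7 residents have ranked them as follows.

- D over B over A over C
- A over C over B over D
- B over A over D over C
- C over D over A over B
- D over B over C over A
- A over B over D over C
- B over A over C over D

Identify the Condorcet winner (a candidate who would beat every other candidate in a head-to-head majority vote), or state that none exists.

B

Head-to-head results (7 voters total):
A vs B: B wins 4–3.
A vs C: A wins 5–2.
A vs D: A wins 4–3.
B vs C: B wins 5–2.
B vs D: B wins 4–3.
C vs D: D wins 4–3.
B beats each rival — A (4–3), C (5–2), D (4–3) — so B is the Condorcet winner.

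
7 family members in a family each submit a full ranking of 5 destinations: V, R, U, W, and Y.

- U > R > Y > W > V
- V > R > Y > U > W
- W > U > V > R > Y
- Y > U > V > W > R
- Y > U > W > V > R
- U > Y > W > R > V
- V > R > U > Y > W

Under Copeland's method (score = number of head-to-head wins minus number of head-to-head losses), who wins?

U

Pairwise results:
  V vs R: V wins 5–2.
  V vs U: U wins 5–2.
  V vs W: W wins 4–3.
  V vs Y: Y wins 4–3.
  R vs U: U wins 5–2.
  R vs W: W wins 4–3.
  R vs Y: R wins 4–3.
  U vs W: U wins 6–1.
  U vs Y: U wins 4–3.
  W vs Y: Y wins 6–1.
Copeland scores (wins − losses):
  V: 1 − 3 = -2
  R: 1 − 3 = -2
  U: 4 − 0 = 4
  W: 2 − 2 = 0
  Y: 2 − 2 = 0
U has the best Copeland score.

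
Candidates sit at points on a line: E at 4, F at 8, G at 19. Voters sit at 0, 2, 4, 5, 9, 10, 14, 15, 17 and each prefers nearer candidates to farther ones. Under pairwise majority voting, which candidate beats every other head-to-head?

F

With single-peaked preferences on a line, the Condorcet winner is the candidate closest to the median voter.
The median voter (position 9) is closest to F at 8.
Check: F vs G — voters closer to F: 6 of 9.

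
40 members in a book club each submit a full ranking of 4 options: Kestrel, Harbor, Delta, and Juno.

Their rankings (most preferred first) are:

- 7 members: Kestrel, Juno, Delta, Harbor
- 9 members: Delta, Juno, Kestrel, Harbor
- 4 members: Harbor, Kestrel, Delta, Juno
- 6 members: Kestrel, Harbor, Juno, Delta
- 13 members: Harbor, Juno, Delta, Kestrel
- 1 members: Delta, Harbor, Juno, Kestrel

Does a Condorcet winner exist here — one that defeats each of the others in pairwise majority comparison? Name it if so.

No Condorcet winner

Head-to-head results (40 voters total):
Kestrel vs Harbor: Kestrel wins 22–18.
Kestrel vs Delta: Delta wins 23–17.
Kestrel vs Juno: Juno wins 23–17.
Harbor vs Delta: Harbor wins 23–17.
Harbor vs Juno: Harbor wins 24–16.
Delta vs Juno: Juno wins 26–14.
No candidate beats all others: Kestrel beats Harbor beats Delta beats Kestrel, a majority cycle.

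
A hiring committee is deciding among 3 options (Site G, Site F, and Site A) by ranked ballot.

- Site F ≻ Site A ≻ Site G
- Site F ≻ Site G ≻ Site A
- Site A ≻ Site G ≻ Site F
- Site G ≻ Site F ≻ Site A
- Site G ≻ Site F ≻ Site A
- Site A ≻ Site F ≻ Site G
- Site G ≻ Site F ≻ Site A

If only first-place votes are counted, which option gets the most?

First-place vote totals:
  Site G: 3
  Site F: 2
  Site A: 2
Site G has the most first-place votes.

Site G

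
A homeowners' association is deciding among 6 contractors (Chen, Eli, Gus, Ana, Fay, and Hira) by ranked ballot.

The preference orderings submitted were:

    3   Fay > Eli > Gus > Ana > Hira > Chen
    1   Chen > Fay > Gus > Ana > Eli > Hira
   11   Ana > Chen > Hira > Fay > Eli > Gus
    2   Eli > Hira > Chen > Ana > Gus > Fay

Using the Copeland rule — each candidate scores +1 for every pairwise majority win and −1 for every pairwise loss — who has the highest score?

Ana

Pairwise results:
  Chen vs Eli: Chen wins 12–5.
  Chen vs Gus: Chen wins 14–3.
  Chen vs Ana: Ana wins 14–3.
  Chen vs Fay: Chen wins 14–3.
  Chen vs Hira: Chen wins 12–5.
  Eli vs Gus: Eli wins 16–1.
  Eli vs Ana: Ana wins 12–5.
  Eli vs Fay: Fay wins 15–2.
  Eli vs Hira: Hira wins 11–6.
  Gus vs Ana: Ana wins 13–4.
  Gus vs Fay: Fay wins 15–2.
  Gus vs Hira: Hira wins 13–4.
  Ana vs Fay: Ana wins 13–4.
  Ana vs Hira: Ana wins 15–2.
  Fay vs Hira: Hira wins 13–4.
Copeland scores (wins − losses):
  Chen: 4 − 1 = 3
  Eli: 1 − 4 = -3
  Gus: 0 − 5 = -5
  Ana: 5 − 0 = 5
  Fay: 2 − 3 = -1
  Hira: 3 − 2 = 1
Ana has the best Copeland score.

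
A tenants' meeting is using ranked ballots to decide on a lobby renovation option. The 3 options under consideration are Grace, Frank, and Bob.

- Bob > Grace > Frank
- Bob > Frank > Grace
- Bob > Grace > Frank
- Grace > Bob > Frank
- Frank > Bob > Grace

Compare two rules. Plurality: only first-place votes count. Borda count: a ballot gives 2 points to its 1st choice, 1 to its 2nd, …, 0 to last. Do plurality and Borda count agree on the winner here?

Plurality first-place counts: Grace 1, Frank 1, Bob 3 → Bob.
Borda totals: Grace 4, Frank 3, Bob 8 → Bob.
The two rules agree on Bob.

Yes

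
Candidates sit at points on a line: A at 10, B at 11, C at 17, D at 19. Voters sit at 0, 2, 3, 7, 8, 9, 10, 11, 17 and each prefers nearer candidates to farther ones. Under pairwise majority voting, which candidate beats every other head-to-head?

A

With single-peaked preferences on a line, the Condorcet winner is the candidate closest to the median voter.
The median voter (position 8) is closest to A at 10.
Check: A vs C — voters closer to A: 8 of 9.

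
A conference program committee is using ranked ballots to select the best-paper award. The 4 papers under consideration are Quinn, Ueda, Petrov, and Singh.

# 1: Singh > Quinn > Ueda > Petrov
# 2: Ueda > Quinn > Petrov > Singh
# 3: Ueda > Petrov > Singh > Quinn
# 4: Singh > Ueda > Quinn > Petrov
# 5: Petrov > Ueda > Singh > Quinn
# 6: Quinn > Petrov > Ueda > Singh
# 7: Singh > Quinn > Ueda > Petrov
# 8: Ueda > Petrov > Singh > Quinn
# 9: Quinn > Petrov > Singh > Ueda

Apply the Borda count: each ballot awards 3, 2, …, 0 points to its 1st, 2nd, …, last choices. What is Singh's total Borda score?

13

Borda scores:
  Quinn: 2 + 2 + 0 + 1 + 0 + 3 + 2 + 0 + 3 = 13
  Ueda: 1 + 3 + 3 + 2 + 2 + 1 + 1 + 3 + 0 = 16
  Petrov: 0 + 1 + 2 + 0 + 3 + 2 + 0 + 2 + 2 = 12
  Singh: 3 + 0 + 1 + 3 + 1 + 0 + 3 + 1 + 1 = 13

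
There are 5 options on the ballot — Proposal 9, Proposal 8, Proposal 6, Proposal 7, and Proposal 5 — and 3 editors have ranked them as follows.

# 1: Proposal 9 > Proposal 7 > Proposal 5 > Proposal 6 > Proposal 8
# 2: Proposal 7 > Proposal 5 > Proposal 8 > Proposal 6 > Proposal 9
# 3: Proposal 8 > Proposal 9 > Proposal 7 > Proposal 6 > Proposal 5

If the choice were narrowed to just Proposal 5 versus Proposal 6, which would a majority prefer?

Ballots ranking Proposal 5 above Proposal 6: 2.
Ballots ranking Proposal 6 above Proposal 5: 1.
Proposal 5 wins the head-to-head, 2–1.

Proposal 5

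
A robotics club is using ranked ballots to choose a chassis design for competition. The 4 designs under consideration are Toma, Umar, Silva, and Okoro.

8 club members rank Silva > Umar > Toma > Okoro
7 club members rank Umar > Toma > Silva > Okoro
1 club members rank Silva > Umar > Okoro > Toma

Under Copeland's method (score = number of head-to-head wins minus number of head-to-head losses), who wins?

Pairwise results:
  Toma vs Umar: Umar wins 16–0.
  Toma vs Silva: Silva wins 9–7.
  Toma vs Okoro: Toma wins 15–1.
  Umar vs Silva: Silva wins 9–7.
  Umar vs Okoro: Umar wins 16–0.
  Silva vs Okoro: Silva wins 16–0.
Copeland scores (wins − losses):
  Toma: 1 − 2 = -1
  Umar: 2 − 1 = 1
  Silva: 3 − 0 = 3
  Okoro: 0 − 3 = -3
Silva has the best Copeland score.

Silva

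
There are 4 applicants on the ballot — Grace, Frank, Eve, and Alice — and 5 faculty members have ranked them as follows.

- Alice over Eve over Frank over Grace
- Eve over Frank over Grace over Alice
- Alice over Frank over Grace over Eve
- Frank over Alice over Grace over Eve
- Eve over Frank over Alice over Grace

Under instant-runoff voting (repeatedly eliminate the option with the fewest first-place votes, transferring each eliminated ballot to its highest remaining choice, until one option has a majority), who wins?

Alice

Round 1: Eve 2, Alice 2, Frank 1, Grace 0. Grace has the fewest and is eliminated.
Round 2: Eve 2, Alice 2, Frank 1. Frank has the fewest and is eliminated.
Round 3: Alice 3, Eve 2. Alice has a majority.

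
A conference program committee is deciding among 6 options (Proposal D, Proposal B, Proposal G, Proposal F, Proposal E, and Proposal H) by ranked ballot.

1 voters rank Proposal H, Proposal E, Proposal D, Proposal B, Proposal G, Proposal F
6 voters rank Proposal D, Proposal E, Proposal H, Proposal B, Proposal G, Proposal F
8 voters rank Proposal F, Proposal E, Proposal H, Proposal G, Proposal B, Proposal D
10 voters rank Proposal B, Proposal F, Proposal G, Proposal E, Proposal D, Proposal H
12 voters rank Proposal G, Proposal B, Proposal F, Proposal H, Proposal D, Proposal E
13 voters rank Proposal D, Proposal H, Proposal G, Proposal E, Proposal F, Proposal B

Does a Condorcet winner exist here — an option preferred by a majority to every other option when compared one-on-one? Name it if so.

Head-to-head results (50 voters total):
Proposal D vs Proposal B: Proposal B wins 30–20.
Proposal D vs Proposal G: Proposal G wins 30–20.
Proposal D vs Proposal F: Proposal F wins 30–20.
Proposal D vs Proposal E: Proposal D wins 31–19.
Proposal D vs Proposal H: Proposal D wins 29–21.
Proposal B vs Proposal G: Proposal G wins 33–17.
Proposal B vs Proposal F: Proposal B wins 29–21.
Proposal B vs Proposal E: Proposal E wins 28–22.
Proposal B vs Proposal H: Proposal H wins 28–22.
Proposal G vs Proposal F: Proposal G wins 32–18.
Proposal G vs Proposal E: Proposal G wins 35–15.
Proposal G vs Proposal H: Proposal H wins 28–22.
Proposal F vs Proposal E: Proposal F wins 30–20.
Proposal F vs Proposal H: Proposal F wins 30–20.
Proposal E vs Proposal H: Proposal H wins 26–24.
No candidate beats all others: Proposal D beats Proposal E beats Proposal B beats Proposal D, a majority cycle.

There is no Condorcet winner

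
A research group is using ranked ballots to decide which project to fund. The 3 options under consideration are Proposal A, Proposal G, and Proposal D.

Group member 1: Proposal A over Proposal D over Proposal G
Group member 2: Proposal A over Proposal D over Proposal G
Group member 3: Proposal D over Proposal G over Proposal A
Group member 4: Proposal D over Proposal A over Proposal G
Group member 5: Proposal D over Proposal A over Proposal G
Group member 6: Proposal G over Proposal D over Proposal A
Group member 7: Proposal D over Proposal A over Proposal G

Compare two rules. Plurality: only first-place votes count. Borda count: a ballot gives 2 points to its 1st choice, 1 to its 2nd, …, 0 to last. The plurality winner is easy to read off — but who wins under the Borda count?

Proposal D

Plurality first-place counts: Proposal A 2, Proposal G 1, Proposal D 4 → Proposal D.
Borda totals: Proposal A 7, Proposal G 3, Proposal D 11 → Proposal D.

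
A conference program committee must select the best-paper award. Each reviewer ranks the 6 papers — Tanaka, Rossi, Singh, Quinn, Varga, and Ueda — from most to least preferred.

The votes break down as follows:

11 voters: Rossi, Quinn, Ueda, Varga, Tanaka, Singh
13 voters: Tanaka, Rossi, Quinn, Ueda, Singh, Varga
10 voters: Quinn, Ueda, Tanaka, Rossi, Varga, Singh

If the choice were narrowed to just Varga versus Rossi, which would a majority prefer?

Ballots ranking Varga above Rossi: 0.
Ballots ranking Rossi above Varga: 11+13+10 = 34.
Rossi wins the head-to-head, 34–0.

Rossi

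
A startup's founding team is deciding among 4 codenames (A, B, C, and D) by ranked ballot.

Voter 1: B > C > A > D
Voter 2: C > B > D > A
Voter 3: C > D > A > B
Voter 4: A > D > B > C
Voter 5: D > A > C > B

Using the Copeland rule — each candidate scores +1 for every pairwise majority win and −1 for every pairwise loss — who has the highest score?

C

Pairwise results:
  A vs B: A wins 3–2.
  A vs C: C wins 3–2.
  A vs D: D wins 3–2.
  B vs C: C wins 3–2.
  B vs D: D wins 3–2.
  C vs D: C wins 3–2.
Copeland scores (wins − losses):
  A: 1 − 2 = -1
  B: 0 − 3 = -3
  C: 3 − 0 = 3
  D: 2 − 1 = 1
C has the best Copeland score.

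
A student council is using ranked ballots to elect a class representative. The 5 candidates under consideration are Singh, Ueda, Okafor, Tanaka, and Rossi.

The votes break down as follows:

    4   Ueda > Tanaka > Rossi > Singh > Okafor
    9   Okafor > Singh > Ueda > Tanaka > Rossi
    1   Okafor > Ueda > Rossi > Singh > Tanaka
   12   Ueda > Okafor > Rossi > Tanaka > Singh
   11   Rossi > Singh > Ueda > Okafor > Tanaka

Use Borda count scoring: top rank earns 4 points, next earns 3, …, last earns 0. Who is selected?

Borda scores:
  Singh: 4·1 + 9·3 + 1 + 12·0 + 11·3 = 65
  Ueda: 4·4 + 9·2 + 3 + 12·4 + 11·2 = 107
  Okafor: 4·0 + 9·4 + 4 + 12·3 + 11·1 = 87
  Tanaka: 4·3 + 9·1 + 0 + 12·1 + 11·0 = 33
  Rossi: 4·2 + 9·0 + 2 + 12·2 + 11·4 = 78
Ueda has the highest total.

Ueda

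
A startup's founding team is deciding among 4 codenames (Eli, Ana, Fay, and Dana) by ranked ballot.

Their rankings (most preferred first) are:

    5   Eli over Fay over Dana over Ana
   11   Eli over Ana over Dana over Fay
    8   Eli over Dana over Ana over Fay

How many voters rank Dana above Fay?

19

Ballots ranking Dana above Fay: 11+8 = 19.
Ballots ranking Fay above Dana: 5.
So 19 of 24 voters prefer Dana to Fay.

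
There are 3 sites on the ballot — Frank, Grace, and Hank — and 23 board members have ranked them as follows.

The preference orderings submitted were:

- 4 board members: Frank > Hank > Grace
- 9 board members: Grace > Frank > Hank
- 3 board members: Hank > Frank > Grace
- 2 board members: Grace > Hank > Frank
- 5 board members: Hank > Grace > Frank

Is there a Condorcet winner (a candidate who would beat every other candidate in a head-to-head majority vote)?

Head-to-head results (23 voters total):
Frank vs Grace: Grace wins 16–7.
Frank vs Hank: Frank wins 13–10.
Grace vs Hank: Hank wins 12–11.
No candidate beats all others: Frank beats Hank beats Grace beats Frank, a majority cycle.

No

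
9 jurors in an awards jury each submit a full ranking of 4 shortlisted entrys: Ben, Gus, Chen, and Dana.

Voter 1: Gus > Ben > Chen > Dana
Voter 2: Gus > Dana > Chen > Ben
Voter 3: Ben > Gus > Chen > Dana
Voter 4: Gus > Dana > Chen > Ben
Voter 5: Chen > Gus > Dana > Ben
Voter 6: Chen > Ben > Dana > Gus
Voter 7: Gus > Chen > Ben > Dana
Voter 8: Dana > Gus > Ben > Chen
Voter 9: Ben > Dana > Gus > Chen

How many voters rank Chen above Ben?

5

Ballots ranking Chen above Ben: 5.
Ballots ranking Ben above Chen: 4.
So 5 of 9 voters prefer Chen to Ben.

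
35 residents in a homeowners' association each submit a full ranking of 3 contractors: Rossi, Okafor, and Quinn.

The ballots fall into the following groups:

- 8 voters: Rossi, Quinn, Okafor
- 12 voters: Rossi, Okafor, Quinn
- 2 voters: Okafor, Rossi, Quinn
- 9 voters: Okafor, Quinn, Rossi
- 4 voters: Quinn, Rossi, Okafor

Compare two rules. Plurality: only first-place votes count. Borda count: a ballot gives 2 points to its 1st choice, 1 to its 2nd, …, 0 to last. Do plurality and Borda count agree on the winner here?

Plurality first-place counts: Rossi 20, Okafor 11, Quinn 4 → Rossi.
Borda totals: Rossi 46, Okafor 34, Quinn 25 → Rossi.
The two rules agree on Rossi.

Yes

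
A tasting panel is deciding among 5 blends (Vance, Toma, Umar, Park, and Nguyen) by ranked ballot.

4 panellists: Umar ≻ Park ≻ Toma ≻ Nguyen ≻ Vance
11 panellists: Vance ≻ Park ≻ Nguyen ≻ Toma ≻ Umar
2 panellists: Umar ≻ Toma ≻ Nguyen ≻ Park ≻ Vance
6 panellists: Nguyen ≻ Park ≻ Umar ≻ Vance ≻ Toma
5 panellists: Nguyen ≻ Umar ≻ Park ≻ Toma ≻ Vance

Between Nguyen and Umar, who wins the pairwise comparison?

Nguyen

Ballots ranking Nguyen above Umar: 11+6+5 = 22.
Ballots ranking Umar above Nguyen: 4+2 = 6.
Nguyen wins the head-to-head, 22–6.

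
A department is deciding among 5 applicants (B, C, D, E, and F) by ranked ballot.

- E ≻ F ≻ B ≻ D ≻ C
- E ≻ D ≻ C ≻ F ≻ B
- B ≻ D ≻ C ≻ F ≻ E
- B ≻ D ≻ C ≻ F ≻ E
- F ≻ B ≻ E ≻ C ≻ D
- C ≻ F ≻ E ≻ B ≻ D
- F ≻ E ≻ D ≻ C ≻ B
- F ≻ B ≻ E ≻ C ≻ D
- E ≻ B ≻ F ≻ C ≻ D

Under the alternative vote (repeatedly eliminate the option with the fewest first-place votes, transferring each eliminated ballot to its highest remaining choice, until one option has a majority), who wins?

F

Round 1: E 3, F 3, B 2, C 1, D 0. D has the fewest and is eliminated.
Round 2: E 3, F 3, B 2, C 1. C has the fewest and is eliminated.
Round 3: F 4, E 3, B 2. B has the fewest and is eliminated.
Round 4: F 6, E 3. F has a majority.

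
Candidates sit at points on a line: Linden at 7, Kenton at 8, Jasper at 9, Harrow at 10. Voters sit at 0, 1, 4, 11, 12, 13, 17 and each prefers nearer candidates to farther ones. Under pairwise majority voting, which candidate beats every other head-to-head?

With single-peaked preferences on a line, the Condorcet winner is the candidate closest to the median voter.
The median voter (position 11) is closest to Harrow at 10.
Check: Harrow vs Linden — voters closer to Harrow: 4 of 7.

Harrow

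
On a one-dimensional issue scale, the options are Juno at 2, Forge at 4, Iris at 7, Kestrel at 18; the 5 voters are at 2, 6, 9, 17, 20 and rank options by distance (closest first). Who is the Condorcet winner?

With single-peaked preferences on a line, the Condorcet winner is the candidate closest to the median voter.
The median voter (position 9) is closest to Iris at 7.
Check: Iris vs Forge — voters closer to Iris: 4 of 5.

Iris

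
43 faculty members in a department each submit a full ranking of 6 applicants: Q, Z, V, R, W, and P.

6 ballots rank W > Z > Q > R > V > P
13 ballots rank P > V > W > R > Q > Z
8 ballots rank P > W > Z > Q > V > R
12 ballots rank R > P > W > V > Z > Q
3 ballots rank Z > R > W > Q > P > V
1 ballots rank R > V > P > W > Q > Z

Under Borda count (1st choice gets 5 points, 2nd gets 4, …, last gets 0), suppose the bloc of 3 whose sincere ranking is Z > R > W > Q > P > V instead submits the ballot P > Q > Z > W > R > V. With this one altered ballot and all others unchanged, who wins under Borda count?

P

Borda totals with the altered ballot: Q 60, Z 69, V 94, R 106, W 145, P 171.
The winner is unchanged: still P.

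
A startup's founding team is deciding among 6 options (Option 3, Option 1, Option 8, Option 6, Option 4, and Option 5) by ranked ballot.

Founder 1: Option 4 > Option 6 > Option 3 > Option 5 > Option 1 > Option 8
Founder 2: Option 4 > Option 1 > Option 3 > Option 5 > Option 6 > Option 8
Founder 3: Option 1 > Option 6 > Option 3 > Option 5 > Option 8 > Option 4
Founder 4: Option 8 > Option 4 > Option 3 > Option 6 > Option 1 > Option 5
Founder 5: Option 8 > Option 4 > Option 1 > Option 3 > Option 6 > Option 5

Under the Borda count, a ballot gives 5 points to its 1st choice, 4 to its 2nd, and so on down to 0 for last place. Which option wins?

Borda scores:
  Option 3: 3 + 3 + 3 + 3 + 2 = 14
  Option 1: 1 + 4 + 5 + 1 + 3 = 14
  Option 8: 0 + 0 + 1 + 5 + 5 = 11
  Option 6: 4 + 1 + 4 + 2 + 1 = 12
  Option 4: 5 + 5 + 0 + 4 + 4 = 18
  Option 5: 2 + 2 + 2 + 0 + 0 = 6
Option 4 has the highest total.

Option 4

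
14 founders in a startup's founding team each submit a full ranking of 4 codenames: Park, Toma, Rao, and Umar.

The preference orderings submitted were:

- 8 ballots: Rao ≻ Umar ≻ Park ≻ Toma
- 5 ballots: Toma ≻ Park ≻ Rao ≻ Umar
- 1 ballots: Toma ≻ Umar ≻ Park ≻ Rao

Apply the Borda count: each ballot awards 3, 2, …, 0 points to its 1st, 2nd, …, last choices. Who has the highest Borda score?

Rao

Borda scores:
  Park: 8·1 + 5·2 + 1 = 19
  Toma: 8·0 + 5·3 + 3 = 18
  Rao: 8·3 + 5·1 + 0 = 29
  Umar: 8·2 + 5·0 + 2 = 18
Rao has the highest total.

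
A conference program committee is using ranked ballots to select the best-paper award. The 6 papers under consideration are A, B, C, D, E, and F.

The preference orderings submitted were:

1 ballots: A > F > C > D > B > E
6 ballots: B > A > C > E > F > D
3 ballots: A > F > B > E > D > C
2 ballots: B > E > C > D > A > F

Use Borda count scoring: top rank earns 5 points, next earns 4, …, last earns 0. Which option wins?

Borda scores:
  A: 5 + 6·4 + 3·5 + 2·1 = 46
  B: 1 + 6·5 + 3·3 + 2·5 = 50
  C: 3 + 6·3 + 3·0 + 2·3 = 27
  D: 2 + 6·0 + 3·1 + 2·2 = 9
  E: 0 + 6·2 + 3·2 + 2·4 = 26
  F: 4 + 6·1 + 3·4 + 2·0 = 22
B has the highest total.

B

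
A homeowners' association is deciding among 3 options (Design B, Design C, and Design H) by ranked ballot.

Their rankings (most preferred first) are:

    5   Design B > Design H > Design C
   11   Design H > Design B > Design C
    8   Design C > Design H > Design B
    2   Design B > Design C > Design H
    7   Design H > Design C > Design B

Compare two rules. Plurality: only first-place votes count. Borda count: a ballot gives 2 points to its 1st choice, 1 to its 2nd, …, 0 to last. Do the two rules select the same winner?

Yes

Plurality first-place counts: Design B 7, Design C 8, Design H 18 → Design H.
Borda totals: Design B 25, Design C 25, Design H 49 → Design H.
The two rules agree on Design H.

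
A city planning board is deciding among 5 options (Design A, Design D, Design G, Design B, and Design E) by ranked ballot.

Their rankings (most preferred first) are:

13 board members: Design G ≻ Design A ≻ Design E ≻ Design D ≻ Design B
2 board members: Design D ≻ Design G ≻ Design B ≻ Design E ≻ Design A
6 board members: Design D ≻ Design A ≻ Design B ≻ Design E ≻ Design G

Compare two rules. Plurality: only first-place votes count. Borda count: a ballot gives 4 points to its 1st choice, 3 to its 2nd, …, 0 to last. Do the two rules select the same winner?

Plurality first-place counts: Design A 0, Design D 8, Design G 13, Design B 0, Design E 0 → Design G.
Borda totals: Design A 57, Design D 45, Design G 58, Design B 16, Design E 34 → Design G.
The two rules agree on Design G.

Yes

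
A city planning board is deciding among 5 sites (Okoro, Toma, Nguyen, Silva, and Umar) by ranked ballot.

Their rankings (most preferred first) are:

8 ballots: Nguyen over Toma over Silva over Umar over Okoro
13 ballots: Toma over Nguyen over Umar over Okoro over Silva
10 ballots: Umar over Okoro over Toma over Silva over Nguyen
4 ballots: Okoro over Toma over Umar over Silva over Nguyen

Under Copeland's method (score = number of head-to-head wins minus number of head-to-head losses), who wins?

Toma

Pairwise results:
  Okoro vs Toma: Toma wins 21–14.
  Okoro vs Nguyen: Nguyen wins 21–14.
  Okoro vs Silva: Okoro wins 27–8.
  Okoro vs Umar: Umar wins 31–4.
  Toma vs Nguyen: Toma wins 27–8.
  Toma vs Silva: Toma wins 35–0.
  Toma vs Umar: Toma wins 25–10.
  Nguyen vs Silva: Nguyen wins 21–14.
  Nguyen vs Umar: Nguyen wins 21–14.
  Silva vs Umar: Umar wins 27–8.
Copeland scores (wins − losses):
  Okoro: 1 − 3 = -2
  Toma: 4 − 0 = 4
  Nguyen: 3 − 1 = 2
  Silva: 0 − 4 = -4
  Umar: 2 − 2 = 0
Toma has the best Copeland score.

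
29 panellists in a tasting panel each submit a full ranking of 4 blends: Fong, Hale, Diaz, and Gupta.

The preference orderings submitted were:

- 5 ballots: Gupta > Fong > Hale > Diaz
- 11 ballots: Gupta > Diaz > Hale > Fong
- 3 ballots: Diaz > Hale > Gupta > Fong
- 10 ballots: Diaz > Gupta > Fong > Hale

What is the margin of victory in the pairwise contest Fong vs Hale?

Ballots ranking Fong above Hale: 5+10 = 15.
Ballots ranking Hale above Fong: 11+3 = 14.
Fong wins 15–14, a margin of 1.

1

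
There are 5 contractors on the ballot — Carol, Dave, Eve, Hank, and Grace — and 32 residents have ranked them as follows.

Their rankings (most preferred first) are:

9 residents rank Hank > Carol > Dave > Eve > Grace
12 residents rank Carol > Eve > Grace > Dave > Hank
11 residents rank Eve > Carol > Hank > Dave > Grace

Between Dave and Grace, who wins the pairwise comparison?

Ballots ranking Dave above Grace: 9+11 = 20.
Ballots ranking Grace above Dave: 12.
Dave wins the head-to-head, 20–12.

Dave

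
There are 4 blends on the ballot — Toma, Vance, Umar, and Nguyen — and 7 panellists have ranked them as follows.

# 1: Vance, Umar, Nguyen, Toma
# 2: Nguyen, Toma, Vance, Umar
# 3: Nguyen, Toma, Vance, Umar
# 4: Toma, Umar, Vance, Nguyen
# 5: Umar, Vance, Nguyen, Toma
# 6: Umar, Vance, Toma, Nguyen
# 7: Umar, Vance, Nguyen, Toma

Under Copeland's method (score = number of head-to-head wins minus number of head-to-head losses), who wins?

Umar

Pairwise results:
  Toma vs Vance: Vance wins 4–3.
  Toma vs Umar: Umar wins 4–3.
  Toma vs Nguyen: Nguyen wins 5–2.
  Vance vs Umar: Umar wins 4–3.
  Vance vs Nguyen: Vance wins 5–2.
  Umar vs Nguyen: Umar wins 5–2.
Copeland scores (wins − losses):
  Toma: 0 − 3 = -3
  Vance: 2 − 1 = 1
  Umar: 3 − 0 = 3
  Nguyen: 1 − 2 = -1
Umar has the best Copeland score.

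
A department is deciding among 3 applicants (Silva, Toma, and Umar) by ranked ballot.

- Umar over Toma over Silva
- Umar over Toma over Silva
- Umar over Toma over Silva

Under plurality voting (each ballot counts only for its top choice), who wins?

Umar

First-place vote totals:
  Silva: 0
  Toma: 0
  Umar: 3
Umar has the most first-place votes.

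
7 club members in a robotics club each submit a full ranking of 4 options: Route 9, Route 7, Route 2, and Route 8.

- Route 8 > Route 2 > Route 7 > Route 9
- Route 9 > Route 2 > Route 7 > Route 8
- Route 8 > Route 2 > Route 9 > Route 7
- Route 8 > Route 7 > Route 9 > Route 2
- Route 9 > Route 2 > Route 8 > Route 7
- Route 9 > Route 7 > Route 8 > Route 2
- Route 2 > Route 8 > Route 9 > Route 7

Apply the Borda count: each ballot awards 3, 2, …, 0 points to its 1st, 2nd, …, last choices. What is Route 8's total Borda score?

Borda scores:
  Route 9: 0 + 3 + 1 + 1 + 3 + 3 + 1 = 12
  Route 7: 1 + 1 + 0 + 2 + 0 + 2 + 0 = 6
  Route 2: 2 + 2 + 2 + 0 + 2 + 0 + 3 = 11
  Route 8: 3 + 0 + 3 + 3 + 1 + 1 + 2 = 13

13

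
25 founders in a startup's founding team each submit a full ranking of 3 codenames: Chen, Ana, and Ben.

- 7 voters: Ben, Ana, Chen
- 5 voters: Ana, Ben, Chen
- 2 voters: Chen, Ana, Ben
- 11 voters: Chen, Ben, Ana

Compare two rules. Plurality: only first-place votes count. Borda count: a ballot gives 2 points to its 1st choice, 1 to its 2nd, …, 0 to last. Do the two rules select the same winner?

No

Plurality first-place counts: Chen 13, Ana 5, Ben 7 → Chen.
Borda totals: Chen 26, Ana 19, Ben 30 → Ben.
The two rules disagree: plurality picks Chen, Borda picks Ben.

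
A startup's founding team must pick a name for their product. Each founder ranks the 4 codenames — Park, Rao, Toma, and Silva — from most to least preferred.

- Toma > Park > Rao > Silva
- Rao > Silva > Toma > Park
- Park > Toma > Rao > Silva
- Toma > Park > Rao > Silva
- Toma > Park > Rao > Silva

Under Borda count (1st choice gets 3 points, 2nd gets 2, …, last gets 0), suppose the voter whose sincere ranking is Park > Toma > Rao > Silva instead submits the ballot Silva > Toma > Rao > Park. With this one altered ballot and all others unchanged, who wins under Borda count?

Toma

Borda totals with the altered ballot: Park 6, Rao 7, Toma 12, Silva 5.
The winner is unchanged: still Toma.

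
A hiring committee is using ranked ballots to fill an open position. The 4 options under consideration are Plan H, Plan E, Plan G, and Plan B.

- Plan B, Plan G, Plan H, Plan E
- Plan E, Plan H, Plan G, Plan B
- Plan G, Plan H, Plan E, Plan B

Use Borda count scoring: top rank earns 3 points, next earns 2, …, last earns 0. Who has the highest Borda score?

Plan G

Borda scores:
  Plan H: 1 + 2 + 2 = 5
  Plan E: 0 + 3 + 1 = 4
  Plan G: 2 + 1 + 3 = 6
  Plan B: 3 + 0 + 0 = 3
Plan G has the highest total.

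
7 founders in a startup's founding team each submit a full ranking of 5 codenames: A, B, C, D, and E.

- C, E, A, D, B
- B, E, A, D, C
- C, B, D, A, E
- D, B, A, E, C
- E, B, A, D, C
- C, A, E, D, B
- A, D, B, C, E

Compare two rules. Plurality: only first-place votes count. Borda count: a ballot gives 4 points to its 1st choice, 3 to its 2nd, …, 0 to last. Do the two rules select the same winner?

No

Plurality first-place counts: A 1, B 1, C 3, D 1, E 1 → C.
Borda totals: A 16, B 15, C 13, D 13, E 13 → A.
The two rules disagree: plurality picks C, Borda picks A.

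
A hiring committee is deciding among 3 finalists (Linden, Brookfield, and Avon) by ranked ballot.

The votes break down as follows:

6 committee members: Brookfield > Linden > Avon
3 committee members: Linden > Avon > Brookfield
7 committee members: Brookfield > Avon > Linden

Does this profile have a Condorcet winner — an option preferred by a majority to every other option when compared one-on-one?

Yes

Head-to-head results (16 voters total):
Linden vs Brookfield: Brookfield wins 13–3.
Linden vs Avon: Linden wins 9–7.
Brookfield vs Avon: Brookfield wins 13–3.
Brookfield beats each rival — Linden (13–3), Avon (13–3) — so Brookfield is the Condorcet winner.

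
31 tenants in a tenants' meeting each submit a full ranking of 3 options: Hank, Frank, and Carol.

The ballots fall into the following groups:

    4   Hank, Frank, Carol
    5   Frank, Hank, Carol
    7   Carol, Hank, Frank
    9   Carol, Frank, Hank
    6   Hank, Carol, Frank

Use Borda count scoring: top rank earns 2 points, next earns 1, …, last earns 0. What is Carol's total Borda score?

38

Borda scores:
  Hank: 4·2 + 5·1 + 7·1 + 9·0 + 6·2 = 32
  Frank: 4·1 + 5·2 + 7·0 + 9·1 + 6·0 = 23
  Carol: 4·0 + 5·0 + 7·2 + 9·2 + 6·1 = 38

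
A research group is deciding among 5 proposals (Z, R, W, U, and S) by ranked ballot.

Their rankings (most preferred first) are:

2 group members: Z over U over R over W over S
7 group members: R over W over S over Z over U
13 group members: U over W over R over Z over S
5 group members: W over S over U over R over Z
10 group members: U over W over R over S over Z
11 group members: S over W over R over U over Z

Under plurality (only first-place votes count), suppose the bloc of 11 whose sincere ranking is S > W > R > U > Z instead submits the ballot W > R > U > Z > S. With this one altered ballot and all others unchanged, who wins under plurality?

First-place totals with the altered ballot: Z 2, R 7, W 16, U 23, S 0.
The winner is unchanged: still U.

U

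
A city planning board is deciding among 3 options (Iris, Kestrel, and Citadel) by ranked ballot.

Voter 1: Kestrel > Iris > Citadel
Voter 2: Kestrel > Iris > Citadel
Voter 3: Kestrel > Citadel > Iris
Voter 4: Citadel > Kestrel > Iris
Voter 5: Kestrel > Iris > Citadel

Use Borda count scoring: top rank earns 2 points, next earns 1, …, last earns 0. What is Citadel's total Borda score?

3

Borda scores:
  Iris: 1 + 1 + 0 + 0 + 1 = 3
  Kestrel: 2 + 2 + 2 + 1 + 2 = 9
  Citadel: 0 + 0 + 1 + 2 + 0 = 3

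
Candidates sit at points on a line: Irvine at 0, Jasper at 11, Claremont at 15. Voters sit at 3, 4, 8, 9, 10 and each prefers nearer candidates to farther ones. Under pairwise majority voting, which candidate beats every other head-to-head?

Jasper

With single-peaked preferences on a line, the Condorcet winner is the candidate closest to the median voter.
The median voter (position 8) is closest to Jasper at 11.
Check: Jasper vs Irvine — voters closer to Jasper: 3 of 5.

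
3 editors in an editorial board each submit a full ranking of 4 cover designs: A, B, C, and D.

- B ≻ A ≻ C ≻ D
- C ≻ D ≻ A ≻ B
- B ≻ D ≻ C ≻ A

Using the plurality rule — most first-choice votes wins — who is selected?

B

First-place vote totals:
  A: 0
  B: 2
  C: 1
  D: 0
B has the most first-place votes.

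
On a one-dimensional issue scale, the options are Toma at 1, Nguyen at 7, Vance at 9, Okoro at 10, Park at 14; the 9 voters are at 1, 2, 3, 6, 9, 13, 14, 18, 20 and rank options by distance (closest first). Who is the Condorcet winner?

Vance

With single-peaked preferences on a line, the Condorcet winner is the candidate closest to the median voter.
The median voter (position 9) is closest to Vance at 9.
Check: Vance vs Okoro — voters closer to Vance: 5 of 9.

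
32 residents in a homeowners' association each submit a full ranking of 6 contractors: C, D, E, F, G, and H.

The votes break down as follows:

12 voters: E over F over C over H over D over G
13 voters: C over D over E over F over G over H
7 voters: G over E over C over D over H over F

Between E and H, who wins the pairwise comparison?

E

Ballots ranking E above H: 12+13+7 = 32.
Ballots ranking H above E: 0.
E wins the head-to-head, 32–0.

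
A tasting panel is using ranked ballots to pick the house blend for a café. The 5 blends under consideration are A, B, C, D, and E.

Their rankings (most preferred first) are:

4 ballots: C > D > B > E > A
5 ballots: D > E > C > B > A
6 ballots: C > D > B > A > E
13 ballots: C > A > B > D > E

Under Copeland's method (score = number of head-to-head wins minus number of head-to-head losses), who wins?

C

Pairwise results:
  A vs B: B wins 15–13.
  A vs C: C wins 28–0.
  A vs D: D wins 15–13.
  A vs E: A wins 19–9.
  B vs C: C wins 28–0.
  B vs D: D wins 15–13.
  B vs E: B wins 23–5.
  C vs D: C wins 23–5.
  C vs E: C wins 23–5.
  D vs E: D wins 28–0.
Copeland scores (wins − losses):
  A: 1 − 3 = -2
  B: 2 − 2 = 0
  C: 4 − 0 = 4
  D: 3 − 1 = 2
  E: 0 − 4 = -4
C has the best Copeland score.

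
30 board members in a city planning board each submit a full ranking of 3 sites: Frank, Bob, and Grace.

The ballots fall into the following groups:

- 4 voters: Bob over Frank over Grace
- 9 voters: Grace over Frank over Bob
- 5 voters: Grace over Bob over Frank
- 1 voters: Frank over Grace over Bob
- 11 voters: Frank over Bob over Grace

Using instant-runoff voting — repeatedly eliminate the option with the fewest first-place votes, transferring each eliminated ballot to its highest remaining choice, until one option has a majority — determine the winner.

Frank

Round 1: Grace 14, Frank 12, Bob 4. Bob has the fewest and is eliminated.
Round 2: Frank 16, Grace 14. Frank has a majority.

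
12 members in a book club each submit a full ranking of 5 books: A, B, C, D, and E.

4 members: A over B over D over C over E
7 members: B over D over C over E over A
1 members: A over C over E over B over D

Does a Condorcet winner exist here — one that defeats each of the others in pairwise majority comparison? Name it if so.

B

Head-to-head results (12 voters total):
A vs B: B wins 7–5.
A vs C: C wins 7–5.
A vs D: D wins 7–5.
A vs E: E wins 7–5.
B vs C: B wins 11–1.
B vs D: B wins 12–0.
B vs E: B wins 11–1.
C vs D: D wins 11–1.
C vs E: C wins 12–0.
D vs E: D wins 11–1.
B beats each rival — A (7–5), C (11–1), D (12–0), E (11–1) — so B is the Condorcet winner.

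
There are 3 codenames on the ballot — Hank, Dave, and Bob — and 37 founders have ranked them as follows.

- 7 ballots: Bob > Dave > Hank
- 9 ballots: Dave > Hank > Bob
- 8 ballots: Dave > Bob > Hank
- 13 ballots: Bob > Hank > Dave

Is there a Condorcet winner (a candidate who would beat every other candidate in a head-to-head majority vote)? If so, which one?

Head-to-head results (37 voters total):
Hank vs Dave: Dave wins 24–13.
Hank vs Bob: Bob wins 28–9.
Dave vs Bob: Bob wins 20–17.
Bob beats each rival — Hank (28–9), Dave (20–17) — so Bob is the Condorcet winner.

Bob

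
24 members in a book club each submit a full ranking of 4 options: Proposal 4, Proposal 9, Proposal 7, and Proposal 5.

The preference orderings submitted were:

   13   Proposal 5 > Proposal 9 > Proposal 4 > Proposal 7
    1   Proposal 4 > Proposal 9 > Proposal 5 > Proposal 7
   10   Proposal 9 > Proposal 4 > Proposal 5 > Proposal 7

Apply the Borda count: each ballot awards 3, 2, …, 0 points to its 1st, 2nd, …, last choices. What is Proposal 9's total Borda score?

Borda scores:
  Proposal 4: 13·1 + 3 + 10·2 = 36
  Proposal 9: 13·2 + 2 + 10·3 = 58
  Proposal 7: 13·0 + 0 + 10·0 = 0
  Proposal 5: 13·3 + 1 + 10·1 = 50

58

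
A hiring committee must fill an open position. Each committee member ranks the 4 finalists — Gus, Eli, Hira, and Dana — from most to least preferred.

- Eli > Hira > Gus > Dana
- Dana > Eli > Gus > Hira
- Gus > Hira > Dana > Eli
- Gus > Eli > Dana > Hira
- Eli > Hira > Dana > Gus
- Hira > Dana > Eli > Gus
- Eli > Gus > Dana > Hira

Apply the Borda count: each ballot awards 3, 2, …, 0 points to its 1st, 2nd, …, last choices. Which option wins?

Eli

Borda scores:
  Gus: 1 + 1 + 3 + 3 + 0 + 0 + 2 = 10
  Eli: 3 + 2 + 0 + 2 + 3 + 1 + 3 = 14
  Hira: 2 + 0 + 2 + 0 + 2 + 3 + 0 = 9
  Dana: 0 + 3 + 1 + 1 + 1 + 2 + 1 = 9
Eli has the highest total.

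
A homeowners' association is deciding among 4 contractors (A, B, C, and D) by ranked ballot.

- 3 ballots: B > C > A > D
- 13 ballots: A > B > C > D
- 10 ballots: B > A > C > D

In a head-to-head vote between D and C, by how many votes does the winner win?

26

Ballots ranking D above C: 0.
Ballots ranking C above D: 3+13+10 = 26.
C wins 26–0, a margin of 26.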